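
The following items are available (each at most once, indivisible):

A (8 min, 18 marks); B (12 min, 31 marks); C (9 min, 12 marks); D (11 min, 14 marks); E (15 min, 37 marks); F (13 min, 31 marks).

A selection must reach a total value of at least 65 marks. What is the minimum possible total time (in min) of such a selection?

Subsets with value ≥ 65, sorted by total time:
- B+E: time 27, value 68
- E+F: time 28, value 68
- A+C+E: time 32, value 67
- A+B+F: time 33, value 80
Minimum time: 27 min.

27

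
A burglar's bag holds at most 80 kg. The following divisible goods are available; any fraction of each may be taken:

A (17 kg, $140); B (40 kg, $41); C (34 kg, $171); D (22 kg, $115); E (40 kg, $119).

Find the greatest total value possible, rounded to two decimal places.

446.83

Take in order of value per unit:
- A (140/17 per unit): all 17 → value 140, running total 140.00
- D (115/22 per unit): all 22 → value 115, running total 255.00
- C (171/34 per unit): all 34 → value 171, running total 426.00
- E (119/40 per unit): 7 of 40 → value 7×119/40 = 20.8250, running total 446.83
Total 446.83.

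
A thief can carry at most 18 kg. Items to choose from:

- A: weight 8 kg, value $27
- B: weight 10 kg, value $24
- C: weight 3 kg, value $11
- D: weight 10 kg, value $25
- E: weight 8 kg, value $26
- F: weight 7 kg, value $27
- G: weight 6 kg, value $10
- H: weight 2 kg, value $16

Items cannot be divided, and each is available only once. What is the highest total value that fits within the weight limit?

Check high-value combinations within 18 kg:
- A+F+H: weight 8+7+2=17, value 27+27+16=70
- E+F+H: weight 8+7+2=17, value 26+27+16=69
- A+E+H: weight 8+8+2=18, value 27+26+16=69
Best: $70.

$70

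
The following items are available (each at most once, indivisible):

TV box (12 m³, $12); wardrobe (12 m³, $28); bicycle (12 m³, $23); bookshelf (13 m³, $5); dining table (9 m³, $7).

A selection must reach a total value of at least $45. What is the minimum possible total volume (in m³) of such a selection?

Subsets with value ≥ 45, sorted by total volume:
- wardrobe+bicycle: volume 24, value 51
- wardrobe+bicycle+dining table: volume 33, value 58
- TV box+wardrobe+dining table: volume 33, value 47
- TV box+wardrobe+bicycle: volume 36, value 63
Minimum volume: 24 m³.

24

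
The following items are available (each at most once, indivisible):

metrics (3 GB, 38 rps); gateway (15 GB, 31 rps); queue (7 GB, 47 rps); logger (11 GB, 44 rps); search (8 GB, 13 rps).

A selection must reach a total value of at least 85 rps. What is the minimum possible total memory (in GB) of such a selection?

Subsets with value ≥ 85, sorted by total memory:
- metrics+queue: memory 10, value 85
- metrics+queue+search: memory 18, value 98
- queue+logger: memory 18, value 91
- metrics+queue+logger: memory 21, value 129
Minimum memory: 10 GB.

10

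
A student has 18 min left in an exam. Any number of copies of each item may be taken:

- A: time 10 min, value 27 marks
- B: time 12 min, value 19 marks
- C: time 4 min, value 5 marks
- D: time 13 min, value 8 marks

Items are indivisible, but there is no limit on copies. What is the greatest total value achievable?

37 marks

Best value-per-unit is A at 27/10; filling with it alone gives 1×27 = 27.
Optimal mix: 1×A + 2×C → time 18, value 37.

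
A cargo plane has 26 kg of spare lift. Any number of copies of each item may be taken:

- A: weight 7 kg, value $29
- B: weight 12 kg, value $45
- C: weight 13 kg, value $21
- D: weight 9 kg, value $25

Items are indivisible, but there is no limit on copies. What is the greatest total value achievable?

$103

Best value-per-unit is A at 29/7; filling with it alone gives 3×29 = 87.
Optimal mix: 2×A + 1×B → weight 26, value 103.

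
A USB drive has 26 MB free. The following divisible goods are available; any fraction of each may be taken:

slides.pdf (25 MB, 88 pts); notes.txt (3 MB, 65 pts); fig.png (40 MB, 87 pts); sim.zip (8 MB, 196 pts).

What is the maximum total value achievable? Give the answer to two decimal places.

313.80

Take in order of value per unit:
- sim.zip (196/8 per unit): all 8 → value 196, running total 196.00
- notes.txt (65/3 per unit): all 3 → value 65, running total 261.00
- slides.pdf (88/25 per unit): 15 of 25 → value 15×88/25 = 52.8000, running total 313.80
Total 313.80.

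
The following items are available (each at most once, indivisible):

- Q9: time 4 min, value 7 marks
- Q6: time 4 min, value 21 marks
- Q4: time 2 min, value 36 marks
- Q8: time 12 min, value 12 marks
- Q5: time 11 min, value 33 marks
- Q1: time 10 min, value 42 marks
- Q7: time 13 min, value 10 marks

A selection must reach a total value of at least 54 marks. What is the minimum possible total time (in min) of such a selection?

6

Subsets with value ≥ 54, sorted by total time:
- Q6+Q4: time 6, value 57
- Q9+Q6+Q4: time 10, value 64
- Q4+Q1: time 12, value 78
Minimum time: 6 min.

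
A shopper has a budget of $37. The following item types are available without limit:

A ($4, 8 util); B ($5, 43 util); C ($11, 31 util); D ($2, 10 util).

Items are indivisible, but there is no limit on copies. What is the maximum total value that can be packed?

Best value-per-unit is B at 43/5; filling with it alone gives 7×43 = 301.
Optimal mix: 7×B + 1×D → cost 37, value 311.

311 util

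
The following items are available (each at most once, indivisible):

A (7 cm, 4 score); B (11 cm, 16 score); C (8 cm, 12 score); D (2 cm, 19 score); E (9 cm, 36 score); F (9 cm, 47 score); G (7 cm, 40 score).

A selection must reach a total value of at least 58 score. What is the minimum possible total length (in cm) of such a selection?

9

Subsets with value ≥ 58, sorted by total length:
- D+G: length 9, value 59
- D+F: length 11, value 66
- F+G: length 16, value 87
Minimum length: 9 cm.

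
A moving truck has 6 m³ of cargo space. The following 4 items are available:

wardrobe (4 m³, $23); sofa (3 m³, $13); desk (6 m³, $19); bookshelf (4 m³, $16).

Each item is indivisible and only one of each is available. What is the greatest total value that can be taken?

$23

Check high-value combinations within 6 m³:
- wardrobe: volume 4, value 23
- desk: volume 6, value 19
- bookshelf: volume 4, value 16
Best: $23.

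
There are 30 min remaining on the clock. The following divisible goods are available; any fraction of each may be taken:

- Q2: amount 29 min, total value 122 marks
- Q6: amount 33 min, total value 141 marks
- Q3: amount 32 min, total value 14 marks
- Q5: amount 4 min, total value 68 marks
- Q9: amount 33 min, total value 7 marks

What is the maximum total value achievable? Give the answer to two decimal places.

Take in order of value per unit:
- Q5 (68/4 per unit): all 4 → value 68, running total 68.00
- Q6 (141/33 per unit): 26 of 33 → value 26×141/33 = 111.0909, running total 179.09
Total 179.09.

179.09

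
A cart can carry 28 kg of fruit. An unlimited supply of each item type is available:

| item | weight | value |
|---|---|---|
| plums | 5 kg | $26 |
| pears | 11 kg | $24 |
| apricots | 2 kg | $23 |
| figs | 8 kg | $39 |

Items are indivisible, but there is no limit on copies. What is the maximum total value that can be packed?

Best value-per-unit is apricots at 23/2, and filling with it alone uses weight 14×2=28. No mix of the others beats 14×23 = 322.

$322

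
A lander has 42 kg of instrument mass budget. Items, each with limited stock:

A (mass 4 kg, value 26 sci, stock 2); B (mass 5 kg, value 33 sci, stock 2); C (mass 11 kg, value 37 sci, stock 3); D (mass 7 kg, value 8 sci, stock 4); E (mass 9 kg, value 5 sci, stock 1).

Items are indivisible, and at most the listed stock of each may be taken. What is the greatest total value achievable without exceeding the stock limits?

Best selections within mass 42 and stock limits:
- 2×A + 2×B + 2×C: mass 40, value 192
- 1×A + 1×B + 3×C: mass 42, value 170
Best: 192 sci.

192 sci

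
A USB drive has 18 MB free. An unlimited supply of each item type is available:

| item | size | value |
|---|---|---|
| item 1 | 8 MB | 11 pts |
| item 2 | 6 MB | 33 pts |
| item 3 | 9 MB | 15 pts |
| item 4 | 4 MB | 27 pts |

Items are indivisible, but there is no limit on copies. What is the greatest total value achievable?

114 pts

Best value-per-unit is item 4 at 27/4; filling with it alone gives 4×27 = 108.
Optimal mix: 1×item 2 + 3×item 4 → size 18, value 114.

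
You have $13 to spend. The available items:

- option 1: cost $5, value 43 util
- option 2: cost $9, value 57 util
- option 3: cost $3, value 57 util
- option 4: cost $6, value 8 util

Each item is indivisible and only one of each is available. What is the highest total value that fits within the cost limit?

Check high-value combinations within $13:
- option 2+option 3: cost 9+3=12, value 57+57=114
- option 1+option 3: cost 5+3=8, value 43+57=100
- option 3+option 4: cost 3+6=9, value 57+8=65
- option 3: cost 3, value 57
- option 2: cost 9, value 57
Best: 114 util.

114 util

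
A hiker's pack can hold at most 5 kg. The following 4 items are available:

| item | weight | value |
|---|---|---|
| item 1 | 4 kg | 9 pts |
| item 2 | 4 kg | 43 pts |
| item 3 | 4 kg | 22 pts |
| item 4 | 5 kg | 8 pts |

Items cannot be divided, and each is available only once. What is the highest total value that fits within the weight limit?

Check high-value combinations within 5 kg:
- item 2: weight 4, value 43
- item 3: weight 4, value 22
- item 1: weight 4, value 9
- item 4: weight 5, value 8
Best: 43 pts.

43 pts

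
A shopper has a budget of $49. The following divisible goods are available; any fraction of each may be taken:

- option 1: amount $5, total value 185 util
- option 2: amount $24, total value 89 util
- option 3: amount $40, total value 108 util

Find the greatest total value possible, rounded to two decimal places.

328.00

Take in order of value per unit:
- option 1 (185/5 per unit): all 5 → value 185, running total 185.00
- option 2 (89/24 per unit): all 24 → value 89, running total 274.00
- option 3 (108/40 per unit): 20 of 40 → value 20×108/40 = 54.0000, running total 328.00
Total 328.00.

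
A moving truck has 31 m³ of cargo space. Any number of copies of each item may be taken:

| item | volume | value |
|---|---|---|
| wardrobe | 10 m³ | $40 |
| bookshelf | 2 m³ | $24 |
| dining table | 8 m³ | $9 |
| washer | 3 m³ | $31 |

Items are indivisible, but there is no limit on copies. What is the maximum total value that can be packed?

$367

Best value-per-unit is bookshelf at 24/2; filling with it alone gives 15×24 = 360.
Optimal mix: 14×bookshelf + 1×washer → volume 31, value 367.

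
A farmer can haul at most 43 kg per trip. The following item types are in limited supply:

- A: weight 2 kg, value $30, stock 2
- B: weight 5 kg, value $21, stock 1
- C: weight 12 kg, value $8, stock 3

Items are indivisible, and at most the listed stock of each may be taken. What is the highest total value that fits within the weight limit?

$97

Top feasible selections:
- 2×A + 1×B + 2×C: weight 33, value 97
- 2×A + 1×B + 1×C: weight 21, value 89
- 2×A + 3×C: weight 40, value 84
Best: $97.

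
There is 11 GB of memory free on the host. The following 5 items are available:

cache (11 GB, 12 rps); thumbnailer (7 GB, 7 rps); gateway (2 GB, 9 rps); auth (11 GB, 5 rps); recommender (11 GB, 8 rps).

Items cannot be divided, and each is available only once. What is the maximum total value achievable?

Check high-value combinations within 11 GB:
- thumbnailer+gateway: memory 7+2=9, value 7+9=16
- cache: memory 11, value 12
- gateway: memory 2, value 9
Best: 16 rps.

16 rps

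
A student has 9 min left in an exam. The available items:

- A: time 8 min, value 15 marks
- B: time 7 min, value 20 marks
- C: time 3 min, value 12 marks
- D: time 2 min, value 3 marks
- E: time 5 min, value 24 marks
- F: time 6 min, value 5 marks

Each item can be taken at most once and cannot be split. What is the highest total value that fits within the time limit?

36 marks

Check high-value combinations within 9 min:
- C+E: time 3+5=8, value 12+24=36
- D+E: time 2+5=7, value 3+24=27
- E: time 5, value 24
- B+D: time 7+2=9, value 20+3=23
- B: time 7, value 20
Best: 36 marks.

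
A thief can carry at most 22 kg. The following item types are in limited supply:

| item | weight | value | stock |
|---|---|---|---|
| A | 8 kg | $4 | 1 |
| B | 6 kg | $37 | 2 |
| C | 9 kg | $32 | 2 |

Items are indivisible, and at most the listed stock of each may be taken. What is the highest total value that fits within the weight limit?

$106

Best selections within weight 22 and stock limits:
- 2×B + 1×C: weight 21, value 106
- 1×A + 2×B: weight 20, value 78
- 2×B: weight 12, value 74
- 1×B + 1×C: weight 15, value 69
Best: $106.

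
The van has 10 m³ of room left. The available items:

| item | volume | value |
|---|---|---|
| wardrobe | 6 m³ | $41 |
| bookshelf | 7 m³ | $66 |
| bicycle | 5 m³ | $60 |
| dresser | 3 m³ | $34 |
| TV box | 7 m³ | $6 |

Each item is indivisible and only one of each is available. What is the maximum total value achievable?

$100

Check high-value combinations within 10 m³:
- bookshelf+dresser: volume 7+3=10, value 66+34=100
- bicycle+dresser: volume 5+3=8, value 60+34=94
- wardrobe+dresser: volume 6+3=9, value 41+34=75
- bookshelf: volume 7, value 66
Best: $100.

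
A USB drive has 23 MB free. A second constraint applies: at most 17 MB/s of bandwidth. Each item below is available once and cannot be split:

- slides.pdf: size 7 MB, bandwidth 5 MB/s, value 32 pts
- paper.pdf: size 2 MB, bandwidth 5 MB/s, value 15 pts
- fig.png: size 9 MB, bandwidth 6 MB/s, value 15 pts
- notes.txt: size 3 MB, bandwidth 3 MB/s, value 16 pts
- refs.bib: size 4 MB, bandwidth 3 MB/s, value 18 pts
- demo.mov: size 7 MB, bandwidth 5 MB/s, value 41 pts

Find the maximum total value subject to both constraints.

Feasible sets respecting both limits:
- slides.pdf+notes.txt+refs.bib+demo.mov: size 21, bandwidth 16, value 107
- slides.pdf+refs.bib+demo.mov: size 18, bandwidth 13, value 91
- paper.pdf+notes.txt+refs.bib+demo.mov: size 16, bandwidth 16, value 90
Best: 107 pts.

107 pts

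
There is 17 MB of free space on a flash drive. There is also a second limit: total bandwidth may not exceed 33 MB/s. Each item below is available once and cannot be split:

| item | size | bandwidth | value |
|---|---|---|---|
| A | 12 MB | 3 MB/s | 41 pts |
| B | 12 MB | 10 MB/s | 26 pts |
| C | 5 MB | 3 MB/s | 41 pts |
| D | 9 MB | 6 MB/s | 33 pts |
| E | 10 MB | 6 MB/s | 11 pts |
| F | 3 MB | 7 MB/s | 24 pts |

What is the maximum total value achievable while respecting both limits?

98 pts

Feasible sets respecting both limits:
- C+D+F: size 17, bandwidth 16, value 98
- A+C: size 17, bandwidth 6, value 82
- C+D: size 14, bandwidth 9, value 74
Best: 98 pts.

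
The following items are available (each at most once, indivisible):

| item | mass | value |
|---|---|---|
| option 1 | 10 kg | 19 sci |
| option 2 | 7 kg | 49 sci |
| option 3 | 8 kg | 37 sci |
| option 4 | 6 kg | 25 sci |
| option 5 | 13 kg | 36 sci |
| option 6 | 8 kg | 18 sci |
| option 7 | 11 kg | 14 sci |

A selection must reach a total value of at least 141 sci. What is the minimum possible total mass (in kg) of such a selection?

34

Subsets with value ≥ 141, sorted by total mass:
- option 2+option 3+option 4+option 5: mass 34, value 147
- option 1+option 2+option 3+option 5: mass 38, value 141
Minimum mass: 34 kg.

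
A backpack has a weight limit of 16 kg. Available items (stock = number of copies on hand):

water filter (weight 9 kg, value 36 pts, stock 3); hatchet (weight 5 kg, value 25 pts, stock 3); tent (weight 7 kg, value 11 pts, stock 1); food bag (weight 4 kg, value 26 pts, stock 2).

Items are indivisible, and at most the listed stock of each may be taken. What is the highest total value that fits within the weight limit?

Top feasible selections:
- 1×hatchet + 2×food bag: weight 13, value 77
- 2×hatchet + 1×food bag: weight 14, value 76
Best: 77 pts.

77 pts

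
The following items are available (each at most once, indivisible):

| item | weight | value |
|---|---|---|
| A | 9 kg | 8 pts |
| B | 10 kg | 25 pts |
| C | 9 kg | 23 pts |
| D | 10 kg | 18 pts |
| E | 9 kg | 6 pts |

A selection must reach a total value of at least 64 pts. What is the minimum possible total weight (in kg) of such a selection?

Subsets with value ≥ 64, sorted by total weight:
- B+C+D: weight 29, value 66
- A+B+C+D: weight 38, value 74
- B+C+D+E: weight 38, value 72
Minimum weight: 29 kg.

29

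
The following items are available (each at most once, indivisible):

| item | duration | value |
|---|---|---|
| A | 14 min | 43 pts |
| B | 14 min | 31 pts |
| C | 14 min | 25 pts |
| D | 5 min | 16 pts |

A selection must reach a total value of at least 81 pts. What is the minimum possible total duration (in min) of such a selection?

Subsets with value ≥ 81, sorted by total duration:
- A+B+D: duration 33, value 90
- A+C+D: duration 33, value 84
- A+B+C: duration 42, value 99
Minimum duration: 33 min.

33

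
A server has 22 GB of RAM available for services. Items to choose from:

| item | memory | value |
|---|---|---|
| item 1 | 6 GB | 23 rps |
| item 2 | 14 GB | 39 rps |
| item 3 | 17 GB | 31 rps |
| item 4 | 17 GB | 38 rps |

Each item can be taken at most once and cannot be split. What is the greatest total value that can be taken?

62 rps

Check high-value combinations within 22 GB:
- item 1+item 2: memory 6+14=20, value 23+39=62
- item 2: memory 14, value 39
- item 4: memory 17, value 38
- item 3: memory 17, value 31
- item 1: memory 6, value 23
Best: 62 rps.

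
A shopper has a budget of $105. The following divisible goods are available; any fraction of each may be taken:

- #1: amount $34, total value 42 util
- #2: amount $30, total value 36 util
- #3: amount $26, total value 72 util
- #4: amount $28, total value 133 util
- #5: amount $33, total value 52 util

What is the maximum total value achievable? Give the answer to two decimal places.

279.24

Take in order of value per unit:
- #4 (133/28 per unit): all 28 → value 133, running total 133.00
- #3 (72/26 per unit): all 26 → value 72, running total 205.00
- #5 (52/33 per unit): all 33 → value 52, running total 257.00
- #1 (42/34 per unit): 18 of 34 → value 18×42/34 = 22.2353, running total 279.24
Total 279.24.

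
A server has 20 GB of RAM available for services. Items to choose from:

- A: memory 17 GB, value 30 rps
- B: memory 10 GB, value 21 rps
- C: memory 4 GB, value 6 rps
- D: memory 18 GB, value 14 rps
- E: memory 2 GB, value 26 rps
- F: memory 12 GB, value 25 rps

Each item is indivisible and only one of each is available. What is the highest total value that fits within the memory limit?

57 rps

Check high-value combinations within 20 GB:
- C+E+F: memory 4+2+12=18, value 6+26+25=57
- A+E: memory 17+2=19, value 30+26=56
- B+C+E: memory 10+4+2=16, value 21+6+26=53
- E+F: memory 2+12=14, value 26+25=51
- B+E: memory 10+2=12, value 21+26=47
Best: 57 rps.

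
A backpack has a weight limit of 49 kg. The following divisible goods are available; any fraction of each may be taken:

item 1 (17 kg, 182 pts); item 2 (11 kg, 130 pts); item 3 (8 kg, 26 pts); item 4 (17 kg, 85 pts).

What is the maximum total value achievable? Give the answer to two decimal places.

410.00

Take in order of value per unit:
- item 2 (130/11 per unit): all 11 → value 130, running total 130.00
- item 1 (182/17 per unit): all 17 → value 182, running total 312.00
- item 4 (85/17 per unit): all 17 → value 85, running total 397.00
- item 3 (26/8 per unit): 4 of 8 → value 4×26/8 = 13.0000, running total 410.00
Total 410.00.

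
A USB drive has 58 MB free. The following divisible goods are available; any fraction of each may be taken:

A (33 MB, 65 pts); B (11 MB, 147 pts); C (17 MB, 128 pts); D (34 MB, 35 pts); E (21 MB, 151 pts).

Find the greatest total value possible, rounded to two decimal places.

443.73

Take in order of value per unit:
- B (147/11 per unit): all 11 → value 147, running total 147.00
- C (128/17 per unit): all 17 → value 128, running total 275.00
- E (151/21 per unit): all 21 → value 151, running total 426.00
- A (65/33 per unit): 9 of 33 → value 9×65/33 = 17.7273, running total 443.73
Total 443.73.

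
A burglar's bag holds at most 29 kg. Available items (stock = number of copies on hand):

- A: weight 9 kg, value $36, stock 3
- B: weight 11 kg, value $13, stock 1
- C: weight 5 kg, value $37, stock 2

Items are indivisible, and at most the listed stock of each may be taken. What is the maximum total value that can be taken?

Best selections within weight 29 and stock limits:
- 2×A + 2×C: weight 28, value 146
- 1×A + 2×C: weight 19, value 110
Best: $146.

$146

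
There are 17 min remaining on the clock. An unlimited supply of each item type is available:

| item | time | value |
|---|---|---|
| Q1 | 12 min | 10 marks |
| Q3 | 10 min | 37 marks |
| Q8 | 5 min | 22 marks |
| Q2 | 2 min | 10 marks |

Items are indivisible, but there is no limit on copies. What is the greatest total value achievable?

Best value-per-unit is Q2 at 10/2; filling with it alone gives 8×10 = 80.
Optimal mix: 1×Q8 + 6×Q2 → time 17, value 82.

82 marks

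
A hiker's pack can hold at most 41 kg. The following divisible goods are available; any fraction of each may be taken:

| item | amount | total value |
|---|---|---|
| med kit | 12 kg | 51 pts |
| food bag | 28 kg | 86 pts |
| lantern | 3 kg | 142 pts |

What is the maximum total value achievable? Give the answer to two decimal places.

272.86

Take in order of value per unit:
- lantern (142/3 per unit): all 3 → value 142, running total 142.00
- med kit (51/12 per unit): all 12 → value 51, running total 193.00
- food bag (86/28 per unit): 26 of 28 → value 26×86/28 = 79.8571, running total 272.86
Total 272.86.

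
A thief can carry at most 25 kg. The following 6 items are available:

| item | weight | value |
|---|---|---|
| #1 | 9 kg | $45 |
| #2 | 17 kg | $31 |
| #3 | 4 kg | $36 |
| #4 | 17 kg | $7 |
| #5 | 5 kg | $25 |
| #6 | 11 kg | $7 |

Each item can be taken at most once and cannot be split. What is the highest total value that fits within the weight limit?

This is a 0/1 knapsack; check combinations near the capacity.
- #1+#3+#5: weight 9+4+5=18, value 45+36+25=106
- #1+#3+#6: weight 9+4+11=24, value 45+36+7=88
- #1+#3: weight 9+4=13, value 45+36=81
Best: $106.

$106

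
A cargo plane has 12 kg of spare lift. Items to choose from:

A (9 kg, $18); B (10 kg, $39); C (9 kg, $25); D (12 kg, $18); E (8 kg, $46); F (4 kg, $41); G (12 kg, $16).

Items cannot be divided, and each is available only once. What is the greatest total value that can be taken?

This is a 0/1 knapsack; check combinations near the capacity.
- E+F: weight 8+4=12, value 46+41=87
- E: weight 8, value 46
- F: weight 4, value 41
Best: $87.

$87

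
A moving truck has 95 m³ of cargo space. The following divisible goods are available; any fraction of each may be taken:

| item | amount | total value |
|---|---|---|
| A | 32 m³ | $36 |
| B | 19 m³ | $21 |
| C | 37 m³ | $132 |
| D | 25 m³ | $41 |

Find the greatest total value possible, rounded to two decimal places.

Take in order of value per unit:
- C (132/37 per unit): all 37 → value 132, running total 132.00
- D (41/25 per unit): all 25 → value 41, running total 173.00
- A (36/32 per unit): all 32 → value 36, running total 209.00
- B (21/19 per unit): 1 of 19 → value 1×21/19 = 1.1053, running total 210.11
Total 210.11.

210.11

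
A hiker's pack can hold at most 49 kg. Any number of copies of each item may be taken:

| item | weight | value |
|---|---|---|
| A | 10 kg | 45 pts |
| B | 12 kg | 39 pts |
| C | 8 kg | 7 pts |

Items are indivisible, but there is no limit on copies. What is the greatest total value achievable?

187 pts

Best value-per-unit is A at 45/10; filling with it alone gives 4×45 = 180.
Optimal mix: 4×A + 1×C → weight 48, value 187.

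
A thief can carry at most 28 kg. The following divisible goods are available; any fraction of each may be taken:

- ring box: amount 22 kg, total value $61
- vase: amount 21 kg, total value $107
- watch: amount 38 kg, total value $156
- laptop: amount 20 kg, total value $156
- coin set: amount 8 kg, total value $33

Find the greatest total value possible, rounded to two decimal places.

Take in order of value per unit:
- laptop (156/20 per unit): all 20 → value 156, running total 156.00
- vase (107/21 per unit): 8 of 21 → value 8×107/21 = 40.7619, running total 196.76
Total 196.76.

196.76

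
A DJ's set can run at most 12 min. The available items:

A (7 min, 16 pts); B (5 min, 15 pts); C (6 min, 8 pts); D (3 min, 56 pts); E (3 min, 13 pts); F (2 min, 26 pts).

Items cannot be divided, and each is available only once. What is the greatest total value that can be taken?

This is a 0/1 knapsack; check combinations near the capacity.
- A+D+F: duration 7+3+2=12, value 16+56+26=98
- B+D+F: duration 5+3+2=10, value 15+56+26=97
- D+E+F: duration 3+3+2=8, value 56+13+26=95
Best: 98 pts.

98 pts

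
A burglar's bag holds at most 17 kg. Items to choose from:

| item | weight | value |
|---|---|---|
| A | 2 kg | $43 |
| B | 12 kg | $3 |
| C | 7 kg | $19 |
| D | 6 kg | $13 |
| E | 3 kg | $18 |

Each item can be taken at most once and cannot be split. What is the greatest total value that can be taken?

Check high-value combinations within 17 kg:
- A+C+E: weight 2+7+3=12, value 43+19+18=80
- A+C+D: weight 2+7+6=15, value 43+19+13=75
- A+D+E: weight 2+6+3=11, value 43+13+18=74
- A+B+E: weight 2+12+3=17, value 43+3+18=64
- A+C: weight 2+7=9, value 43+19=62
Best: $80.

$80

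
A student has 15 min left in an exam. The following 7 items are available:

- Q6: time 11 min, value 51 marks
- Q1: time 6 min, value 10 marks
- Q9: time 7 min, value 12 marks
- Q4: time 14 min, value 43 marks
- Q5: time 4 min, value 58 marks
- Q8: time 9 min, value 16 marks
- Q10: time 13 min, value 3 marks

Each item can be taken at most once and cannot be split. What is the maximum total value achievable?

This is a 0/1 knapsack; check combinations near the capacity.
- Q6+Q5: time 11+4=15, value 51+58=109
- Q5+Q8: time 4+9=13, value 58+16=74
- Q9+Q5: time 7+4=11, value 12+58=70
- Q1+Q5: time 6+4=10, value 10+58=68
Best: 109 marks.

109 marks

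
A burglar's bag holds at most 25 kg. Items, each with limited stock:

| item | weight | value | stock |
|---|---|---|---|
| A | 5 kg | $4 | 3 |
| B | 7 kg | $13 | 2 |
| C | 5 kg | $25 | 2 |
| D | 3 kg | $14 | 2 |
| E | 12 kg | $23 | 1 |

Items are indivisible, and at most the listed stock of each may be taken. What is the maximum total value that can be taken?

$91

Top feasible selections:
- 1×B + 2×C + 2×D: weight 23, value 91
- 2×C + 1×D + 1×E: weight 25, value 87
Best: $91.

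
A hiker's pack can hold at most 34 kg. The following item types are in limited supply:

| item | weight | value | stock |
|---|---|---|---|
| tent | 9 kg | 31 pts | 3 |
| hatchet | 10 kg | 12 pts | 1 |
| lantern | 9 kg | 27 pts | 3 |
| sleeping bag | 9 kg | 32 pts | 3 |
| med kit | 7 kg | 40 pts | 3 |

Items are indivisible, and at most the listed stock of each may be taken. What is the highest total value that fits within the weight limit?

Top feasible selections:
- 1×sleeping bag + 3×med kit: weight 30, value 152
- 1×tent + 3×med kit: weight 30, value 151
- 1×lantern + 3×med kit: weight 30, value 147
Best: 152 pts.

152 pts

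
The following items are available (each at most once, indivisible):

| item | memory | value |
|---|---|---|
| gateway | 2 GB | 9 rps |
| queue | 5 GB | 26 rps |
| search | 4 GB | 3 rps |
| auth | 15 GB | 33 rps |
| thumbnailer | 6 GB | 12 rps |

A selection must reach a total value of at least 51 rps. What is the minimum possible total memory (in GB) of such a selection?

Subsets with value ≥ 51, sorted by total memory:
- queue+auth: memory 20, value 59
- gateway+queue+auth: memory 22, value 68
Minimum memory: 20 GB.

20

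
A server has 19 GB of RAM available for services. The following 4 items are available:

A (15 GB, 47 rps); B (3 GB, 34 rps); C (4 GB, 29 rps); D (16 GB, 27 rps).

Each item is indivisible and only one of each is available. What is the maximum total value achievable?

Check high-value combinations within 19 GB:
- A+B: memory 15+3=18, value 47+34=81
- A+C: memory 15+4=19, value 47+29=76
- B+C: memory 3+4=7, value 34+29=63
- B+D: memory 3+16=19, value 34+27=61
- A: memory 15, value 47
Best: 81 rps.

81 rps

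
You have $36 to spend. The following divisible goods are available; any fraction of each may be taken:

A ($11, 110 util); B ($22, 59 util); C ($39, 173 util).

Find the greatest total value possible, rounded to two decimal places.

220.90

Take in order of value per unit:
- A (110/11 per unit): all 11 → value 110, running total 110.00
- C (173/39 per unit): 25 of 39 → value 25×173/39 = 110.8974, running total 220.90
Total 220.90.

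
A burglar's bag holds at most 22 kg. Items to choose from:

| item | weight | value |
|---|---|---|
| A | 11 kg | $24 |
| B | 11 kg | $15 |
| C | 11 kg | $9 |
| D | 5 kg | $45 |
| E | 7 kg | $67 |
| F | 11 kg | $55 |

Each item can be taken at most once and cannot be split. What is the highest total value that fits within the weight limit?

Check high-value combinations within 22 kg:
- E+F: weight 7+11=18, value 67+55=122
- D+E: weight 5+7=12, value 45+67=112
- D+F: weight 5+11=16, value 45+55=100
Best: $122.

$122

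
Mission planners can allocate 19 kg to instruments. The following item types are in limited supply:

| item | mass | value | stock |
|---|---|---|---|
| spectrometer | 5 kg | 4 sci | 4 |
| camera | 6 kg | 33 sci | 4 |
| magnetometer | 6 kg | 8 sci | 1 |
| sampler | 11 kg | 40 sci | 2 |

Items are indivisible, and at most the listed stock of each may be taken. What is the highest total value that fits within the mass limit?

Top feasible selections:
- 3×camera: mass 18, value 99
- 2×camera + 1×magnetometer: mass 18, value 74
Best: 99 sci.

99 sci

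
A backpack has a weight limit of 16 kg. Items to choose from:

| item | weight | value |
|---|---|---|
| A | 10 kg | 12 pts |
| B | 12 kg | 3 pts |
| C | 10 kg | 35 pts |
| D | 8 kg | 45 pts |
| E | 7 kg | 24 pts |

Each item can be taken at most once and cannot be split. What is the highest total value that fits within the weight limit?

This is a 0/1 knapsack; check combinations near the capacity.
- D+E: weight 8+7=15, value 45+24=69
- D: weight 8, value 45
- C: weight 10, value 35
- E: weight 7, value 24
Best: 69 pts.

69 pts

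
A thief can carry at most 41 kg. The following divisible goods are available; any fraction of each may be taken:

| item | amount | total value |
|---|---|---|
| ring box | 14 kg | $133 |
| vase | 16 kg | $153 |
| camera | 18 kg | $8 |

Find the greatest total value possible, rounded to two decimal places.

290.89

Take in order of value per unit:
- vase (153/16 per unit): all 16 → value 153, running total 153.00
- ring box (133/14 per unit): all 14 → value 133, running total 286.00
- camera (8/18 per unit): 11 of 18 → value 11×8/18 = 4.8889, running total 290.89
Total 290.89.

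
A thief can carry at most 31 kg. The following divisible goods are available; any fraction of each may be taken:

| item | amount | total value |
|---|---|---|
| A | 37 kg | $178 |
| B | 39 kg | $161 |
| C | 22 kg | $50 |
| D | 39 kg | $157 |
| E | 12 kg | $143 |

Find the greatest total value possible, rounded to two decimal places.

Take in order of value per unit:
- E (143/12 per unit): all 12 → value 143, running total 143.00
- A (178/37 per unit): 19 of 37 → value 19×178/37 = 91.4054, running total 234.41
Total 234.41.

234.41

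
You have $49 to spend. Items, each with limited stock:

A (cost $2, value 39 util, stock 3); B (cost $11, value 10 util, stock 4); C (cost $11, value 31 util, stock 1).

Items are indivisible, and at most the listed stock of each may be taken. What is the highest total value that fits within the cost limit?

Best selections within cost 49 and stock limits:
- 3×A + 2×B + 1×C: cost 39, value 168
- 3×A + 1×B + 1×C: cost 28, value 158
Best: 168 util.

168 util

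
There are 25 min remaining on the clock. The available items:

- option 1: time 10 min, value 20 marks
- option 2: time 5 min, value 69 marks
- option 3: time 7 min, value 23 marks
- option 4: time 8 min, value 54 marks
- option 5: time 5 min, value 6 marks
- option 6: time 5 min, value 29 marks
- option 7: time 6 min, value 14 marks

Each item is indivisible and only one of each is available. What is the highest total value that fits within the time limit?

175 marks

This is a 0/1 knapsack; check combinations near the capacity.
- option 2+option 3+option 4+option 6: time 5+7+8+5=25, value 69+23+54+29=175
- option 2+option 4+option 6+option 7: time 5+8+5+6=24, value 69+54+29+14=166
- option 2+option 4+option 5+option 6: time 5+8+5+5=23, value 69+54+6+29=158
- option 2+option 4+option 6: time 5+8+5=18, value 69+54+29=152
- option 2+option 3+option 4+option 5: time 5+7+8+5=25, value 69+23+54+6=152
Best: 175 marks.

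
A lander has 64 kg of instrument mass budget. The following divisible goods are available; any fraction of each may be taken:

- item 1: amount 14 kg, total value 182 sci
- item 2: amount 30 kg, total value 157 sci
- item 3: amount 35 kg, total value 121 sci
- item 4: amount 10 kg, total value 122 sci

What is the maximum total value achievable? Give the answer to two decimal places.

Take in order of value per unit:
- item 1 (182/14 per unit): all 14 → value 182, running total 182.00
- item 4 (122/10 per unit): all 10 → value 122, running total 304.00
- item 2 (157/30 per unit): all 30 → value 157, running total 461.00
- item 3 (121/35 per unit): 10 of 35 → value 10×121/35 = 34.5714, running total 495.57
Total 495.57.

495.57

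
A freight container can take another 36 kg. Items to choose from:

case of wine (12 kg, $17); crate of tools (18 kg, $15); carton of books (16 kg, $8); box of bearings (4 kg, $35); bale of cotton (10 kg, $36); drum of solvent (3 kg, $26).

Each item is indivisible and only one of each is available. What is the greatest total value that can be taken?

Check high-value combinations within 36 kg:
- case of wine+box of bearings+bale of cotton+drum of solvent: weight 12+4+10+3=29, value 17+35+36+26=114
- crate of tools+box of bearings+bale of cotton+drum of solvent: weight 18+4+10+3=35, value 15+35+36+26=112
- carton of books+box of bearings+bale of cotton+drum of solvent: weight 16+4+10+3=33, value 8+35+36+26=105
- box of bearings+bale of cotton+drum of solvent: weight 4+10+3=17, value 35+36+26=97
- case of wine+box of bearings+bale of cotton: weight 12+4+10=26, value 17+35+36=88
Best: $114.

$114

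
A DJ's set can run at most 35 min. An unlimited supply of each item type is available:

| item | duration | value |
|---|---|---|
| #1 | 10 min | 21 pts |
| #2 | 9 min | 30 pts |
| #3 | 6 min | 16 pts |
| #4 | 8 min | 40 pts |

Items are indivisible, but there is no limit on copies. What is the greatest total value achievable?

Best value-per-unit is #4 at 40/8, and filling with it alone uses duration 4×8=32. No mix of the others beats 4×40 = 160.

160 pts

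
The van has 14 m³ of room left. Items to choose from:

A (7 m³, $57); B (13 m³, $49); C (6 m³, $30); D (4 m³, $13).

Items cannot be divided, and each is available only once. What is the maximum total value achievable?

$87

Check high-value combinations within 14 m³:
- A+C: volume 7+6=13, value 57+30=87
- A+D: volume 7+4=11, value 57+13=70
- A: volume 7, value 57
- B: volume 13, value 49
Best: $87.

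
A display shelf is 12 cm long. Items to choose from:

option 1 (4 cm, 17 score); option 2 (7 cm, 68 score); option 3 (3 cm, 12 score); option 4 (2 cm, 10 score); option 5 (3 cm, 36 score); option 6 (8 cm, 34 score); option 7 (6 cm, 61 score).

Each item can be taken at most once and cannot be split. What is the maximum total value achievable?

114 score

This is a 0/1 knapsack; check combinations near the capacity.
- option 2+option 4+option 5: length 7+2+3=12, value 68+10+36=114
- option 3+option 5+option 7: length 3+3+6=12, value 12+36+61=109
- option 4+option 5+option 7: length 2+3+6=11, value 10+36+61=107
- option 2+option 5: length 7+3=10, value 68+36=104
- option 5+option 7: length 3+6=9, value 36+61=97
Best: 114 score.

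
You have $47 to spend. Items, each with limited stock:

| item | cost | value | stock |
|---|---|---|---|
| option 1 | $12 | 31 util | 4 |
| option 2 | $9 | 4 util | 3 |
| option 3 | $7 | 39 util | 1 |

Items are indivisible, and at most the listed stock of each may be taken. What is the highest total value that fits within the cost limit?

Top feasible selections:
- 3×option 1 + 1×option 3: cost 43, value 132
- 2×option 1 + 1×option 2 + 1×option 3: cost 40, value 105
- 2×option 1 + 1×option 3: cost 31, value 101
- 3×option 1 + 1×option 2: cost 45, value 97
Best: 132 util.

132 util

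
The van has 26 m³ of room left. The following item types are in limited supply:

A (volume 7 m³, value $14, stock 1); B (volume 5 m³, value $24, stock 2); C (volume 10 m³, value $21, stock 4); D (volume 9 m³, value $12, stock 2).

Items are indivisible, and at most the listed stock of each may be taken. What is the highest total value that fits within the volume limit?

Best selections within volume 26 and stock limits:
- 1×A + 2×B + 1×D: volume 26, value 74
- 2×B + 1×C: volume 20, value 69
- 1×B + 2×C: volume 25, value 66
- 1×A + 2×B: volume 17, value 62
Best: $74.

$74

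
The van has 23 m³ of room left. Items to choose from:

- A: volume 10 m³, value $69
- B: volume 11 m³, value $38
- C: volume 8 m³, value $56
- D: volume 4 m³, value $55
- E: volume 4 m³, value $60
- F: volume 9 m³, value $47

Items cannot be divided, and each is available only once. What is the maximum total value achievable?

$185

Check high-value combinations within 23 m³:
- A+C+E: volume 10+8+4=22, value 69+56+60=185
- A+D+E: volume 10+4+4=18, value 69+55+60=184
- A+C+D: volume 10+8+4=22, value 69+56+55=180
Best: $185.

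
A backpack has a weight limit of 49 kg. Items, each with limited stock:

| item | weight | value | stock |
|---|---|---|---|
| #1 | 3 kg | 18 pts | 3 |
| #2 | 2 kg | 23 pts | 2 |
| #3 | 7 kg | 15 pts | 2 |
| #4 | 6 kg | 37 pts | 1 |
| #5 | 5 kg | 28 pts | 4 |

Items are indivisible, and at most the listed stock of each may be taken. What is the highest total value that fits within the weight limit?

264 pts

Best selections within weight 49 and stock limits:
- 3×#1 + 2×#2 + 1×#3 + 1×#4 + 4×#5: weight 46, value 264
- 3×#1 + 2×#2 + 2×#3 + 1×#4 + 3×#5: weight 48, value 251
- 3×#1 + 2×#2 + 1×#4 + 4×#5: weight 39, value 249
- 2×#1 + 2×#2 + 1×#3 + 1×#4 + 4×#5: weight 43, value 246
Best: 264 pts.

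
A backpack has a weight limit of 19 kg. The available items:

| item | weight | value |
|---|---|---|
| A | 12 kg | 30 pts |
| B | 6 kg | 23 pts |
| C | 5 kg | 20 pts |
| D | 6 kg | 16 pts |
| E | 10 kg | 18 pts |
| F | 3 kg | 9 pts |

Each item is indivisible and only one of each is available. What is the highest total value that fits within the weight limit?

59 pts

This is a 0/1 knapsack; check combinations near the capacity.
- B+C+D: weight 6+5+6=17, value 23+20+16=59
- A+B: weight 12+6=18, value 30+23=53
- B+C+F: weight 6+5+3=14, value 23+20+9=52
- A+C: weight 12+5=17, value 30+20=50
Best: 59 pts.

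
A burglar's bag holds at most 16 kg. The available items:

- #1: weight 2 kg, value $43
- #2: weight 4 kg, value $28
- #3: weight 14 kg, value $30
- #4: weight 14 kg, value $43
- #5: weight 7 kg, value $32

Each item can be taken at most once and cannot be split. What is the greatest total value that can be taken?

$103

Check high-value combinations within 16 kg:
- #1+#2+#5: weight 2+4+7=13, value 43+28+32=103
- #1+#4: weight 2+14=16, value 43+43=86
- #1+#5: weight 2+7=9, value 43+32=75
- #1+#3: weight 2+14=16, value 43+30=73
- #1+#2: weight 2+4=6, value 43+28=71
Best: $103.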